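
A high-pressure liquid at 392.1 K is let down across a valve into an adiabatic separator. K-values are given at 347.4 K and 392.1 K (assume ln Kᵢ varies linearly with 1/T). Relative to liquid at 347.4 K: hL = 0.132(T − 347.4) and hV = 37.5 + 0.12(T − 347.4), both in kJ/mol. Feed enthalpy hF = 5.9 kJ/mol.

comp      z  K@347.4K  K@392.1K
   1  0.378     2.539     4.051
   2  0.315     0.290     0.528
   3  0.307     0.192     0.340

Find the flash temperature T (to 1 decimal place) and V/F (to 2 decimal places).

Adiabatic flash: solve Rachford–Rice at each trial T, then check hF = ψ·hV(T) + (1−ψ)·hL(T).
  T = 347.4 K: K = (2.539, 0.290, 0.192), RR gives ψ = 0.094, H_out = 3.529 kJ/mol
  T = 392.1 K: K = (4.051, 0.528, 0.340), RR gives ψ = 0.459, H_out = 22.866 kJ/mol
  T = 369.8 K: K = (3.254, 0.399, 0.260), RR gives ψ = 0.287, H_out = 13.646 kJ/mol
  T = 358.6 K: K = (2.886, 0.342, 0.225), RR gives ψ = 0.197, H_out = 8.855 kJ/mol
  T = 353.0 K: K = (2.710, 0.315, 0.208), RR gives ψ = 0.148, H_out = 6.287 kJ/mol
  T = 350.2 K: K = (2.624, 0.302, 0.200), RR gives ψ = 0.122, H_out = 4.936 kJ/mol
  T = 351.6 K: K = (2.666, 0.309, 0.204), RR gives ψ = 0.135, H_out = 5.618 kJ/mol
Linear interpolation between T = 351.6 (H_out = 5.618) and T = 353.0 (H_out = 6.287) on hF = 5.9 gives T ≈ 352.2 K, at which ψ = 0.14.

T = 352.2 K, V/F = 0.14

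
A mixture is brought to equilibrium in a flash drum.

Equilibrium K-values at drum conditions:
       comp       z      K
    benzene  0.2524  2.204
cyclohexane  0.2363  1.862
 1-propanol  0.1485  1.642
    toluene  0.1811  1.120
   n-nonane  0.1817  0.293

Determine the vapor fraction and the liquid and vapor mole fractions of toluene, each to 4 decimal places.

ψ = 0.8849, x_toluene = 0.1637, y_toluene = 0.1834

Iterate (Newton) starting at ψ = 0.34:
  ψ = 0.3400: g = 0.30317, g' = -0.4903 → ψ = 0.9584
  ψ = 0.9584: g = -0.06729, g' = -1.0307 → ψ = 0.8931
  ψ = 0.8931: g = -0.00680, g' = -0.8364 → ψ = 0.8850
  ψ = 0.8850: g = -0.00008, g' = -0.8175 → ψ = 0.8849
Converged at ψ = 0.8849.
Compositions from xᵢ = zᵢ/(1+ψ(Kᵢ−1)), yᵢ = Kᵢxᵢ:
  benzene: x = 0.1222, y = 0.2693
  cyclohexane: x = 0.1341, y = 0.2496
  1-propanol: x = 0.0947, y = 0.1555
  toluene: x = 0.1637, y = 0.1834
  n-nonane: x = 0.4853, y = 0.1422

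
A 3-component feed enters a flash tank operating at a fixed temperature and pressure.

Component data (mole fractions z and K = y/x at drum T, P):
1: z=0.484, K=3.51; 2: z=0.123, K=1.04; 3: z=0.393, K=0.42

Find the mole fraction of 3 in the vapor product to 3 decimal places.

y_3 = 0.301

Material balance + equilibrium reduce to Σ zᵢ(Kᵢ−1)/(1+ψ(Kᵢ−1)) = 0.
Check two-phase: ΣzᵢKᵢ = 1.992 > 1 and Σzᵢ/Kᵢ = 1.192 > 1, so g(0) = 0.992 > 0 and g(1) = -0.192 < 0.
Newton iteration, ψ⁰ = 0.33:
  ψ = 0.330: g = 0.3874, g' = -1.115 → ψ = 0.678
  ψ = 0.678: g = 0.0791, g' = -0.777 → ψ = 0.779
Converged at ψ = 0.779.
Compositions from xᵢ = zᵢ/(1+ψ(Kᵢ−1)), yᵢ = Kᵢxᵢ:
  1: x = 0.164, y = 0.575
  2: x = 0.119, y = 0.124
  3: x = 0.717, y = 0.301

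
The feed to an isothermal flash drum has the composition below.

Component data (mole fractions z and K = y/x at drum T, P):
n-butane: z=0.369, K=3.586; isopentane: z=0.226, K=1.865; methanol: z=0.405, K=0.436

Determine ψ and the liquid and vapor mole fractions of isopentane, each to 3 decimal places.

Let ψ = V/F and solve Σ zᵢ(Kᵢ−1)/(1+ψ(Kᵢ−1)) = 0.
Check two-phase: ΣzᵢKᵢ = 1.921 > 1 and Σzᵢ/Kᵢ = 1.153 > 1, so g(0) = 0.921 > 0 and g(1) = -0.153 < 0.
Newton iteration, ψ⁰ = 0.59:
  ψ = 0.590: g = 0.1649, g' = -0.750 → ψ = 0.810
  ψ = 0.810: g = 0.0029, g' = -0.753 → ψ = 0.814
Converged at ψ = 0.814.
Compositions from xᵢ = zᵢ/(1+ψ(Kᵢ−1)), yᵢ = Kᵢxᵢ:
  n-butane: x = 0.119, y = 0.426
  isopentane: x = 0.133, y = 0.247
  methanol: x = 0.748, y = 0.326

ψ = 0.814, x_isopentane = 0.133, y_isopentane = 0.247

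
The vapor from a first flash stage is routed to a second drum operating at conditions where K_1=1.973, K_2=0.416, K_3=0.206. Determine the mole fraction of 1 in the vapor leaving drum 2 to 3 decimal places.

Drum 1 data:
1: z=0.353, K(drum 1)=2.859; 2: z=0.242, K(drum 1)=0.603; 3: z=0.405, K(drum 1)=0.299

y_1 (drum 2) = 0.824

Drum 1:
Rachford–Rice: g(ψ₁) = Σ zᵢ(Kᵢ−1)/(1+ψ₁(Kᵢ−1)) = 0.
Check two-phase: ΣzᵢKᵢ = 1.276 > 1 and Σzᵢ/Kᵢ = 1.879 > 1, so g(0) = 0.276 > 0 and g(1) = -0.879 < 0.
Iterate (Newton) starting at ψ₁ = 0.33:
  ψ₁ = 0.330: g = -0.0732, g' = -0.856 → ψ₁ = 0.244
  ψ₁ = 0.244: g = 0.0021, g' = -0.913 → ψ₁ = 0.247
Converged at ψ₁ = 0.247.
Drum-1 compositions:
  1: x = 0.242, y = 0.692
  2: x = 0.268, y = 0.162
  3: x = 0.490, y = 0.146
Drum-2 feed = drum-1 vapor: z₂ = (0.6918, 0.1618, 0.1464).
Drum 2:
Let ψ₂ = V/F and solve Σ zᵢ(Kᵢ−1)/(1+ψ₂(Kᵢ−1)) = 0.
g(0) = ΣzᵢKᵢ − 1 = 0.462 and g(1) = 1 − Σzᵢ/Kᵢ = -0.450, so a root lies in (0, 1).
Iterate (Newton) starting at ψ₂ = 0.5:
  ψ₂ = 0.500: g = 0.1266, g' = -0.660 → ψ₂ = 0.692
  ψ₂ = 0.692: g = -0.0141, g' = -0.843 → ψ₂ = 0.675
Converged at ψ₂ = 0.675.
  1: x = 0.418, y = 0.824
  2: x = 0.267, y = 0.111
  3: x = 0.315, y = 0.065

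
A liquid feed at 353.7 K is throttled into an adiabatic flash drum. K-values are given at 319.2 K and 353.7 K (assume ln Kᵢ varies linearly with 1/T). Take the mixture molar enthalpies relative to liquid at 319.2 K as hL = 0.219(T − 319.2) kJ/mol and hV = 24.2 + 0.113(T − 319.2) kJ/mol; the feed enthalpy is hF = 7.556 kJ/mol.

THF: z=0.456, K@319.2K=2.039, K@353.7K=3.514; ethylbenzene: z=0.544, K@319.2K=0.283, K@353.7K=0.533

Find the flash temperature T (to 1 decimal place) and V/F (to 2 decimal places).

T = 326.2 K, V/F = 0.26

Adiabatic flash: solve Rachford–Rice at each trial T, then check hF = ψ·hV(T) + (1−ψ)·hL(T).
  T = 319.2 K: K = (2.039, 0.283), RR gives ψ = 0.112, H_out = 2.720 kJ/mol
  T = 353.7 K: K = (3.514, 0.533), RR gives ψ = 0.760, H_out = 23.169 kJ/mol
  T = 336.4 K: K = (2.712, 0.394), RR gives ψ = 0.435, H_out = 13.506 kJ/mol
  T = 327.8 K: K = (2.360, 0.336), RR gives ψ = 0.286, H_out = 8.553 kJ/mol
  T = 323.5 K: K = (2.196, 0.308), RR gives ψ = 0.205, H_out = 5.799 kJ/mol
  T = 325.6 K: K = (2.275, 0.322), RR gives ψ = 0.246, H_out = 7.177 kJ/mol
Linear interpolation between T = 325.6 (H_out = 7.177) and T = 327.8 (H_out = 8.553) on hF = 7.556 gives T ≈ 326.2 K, at which ψ = 0.26.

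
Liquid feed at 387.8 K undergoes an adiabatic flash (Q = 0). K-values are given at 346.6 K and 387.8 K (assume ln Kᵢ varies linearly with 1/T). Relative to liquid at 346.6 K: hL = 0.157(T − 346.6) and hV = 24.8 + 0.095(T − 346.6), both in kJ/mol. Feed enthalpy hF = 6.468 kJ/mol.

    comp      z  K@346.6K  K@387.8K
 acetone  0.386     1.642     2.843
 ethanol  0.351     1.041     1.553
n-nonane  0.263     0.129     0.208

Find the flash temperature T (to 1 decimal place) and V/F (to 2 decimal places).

T = 351.5 K, V/F = 0.23

Adiabatic flash: solve Rachford–Rice at each trial T, then check hF = ψ·hV(T) + (1−ψ)·hL(T).
  T = 346.6 K: K = (1.642, 1.041, 0.129), RR gives ψ = 0.090, H_out = 2.236 kJ/mol
  T = 387.8 K: K = (2.843, 1.553, 0.208), RR gives ψ = 0.685, H_out = 21.705 kJ/mol
  T = 367.2 K: K = (2.194, 1.286, 0.166), RR gives ψ = 0.500, H_out = 15.001 kJ/mol
  T = 356.9 K: K = (1.906, 1.160, 0.147), RR gives ψ = 0.348, H_out = 10.031 kJ/mol
  T = 351.8 K: K = (1.772, 1.101, 0.138), RR gives ψ = 0.240, H_out = 6.695 kJ/mol
  T = 349.2 K: K = (1.706, 1.071, 0.133), RR gives ψ = 0.171, H_out = 4.633 kJ/mol
  T = 350.5 K: K = (1.739, 1.086, 0.136), RR gives ψ = 0.207, H_out = 5.701 kJ/mol
Linear interpolation between T = 350.5 (H_out = 5.701) and T = 351.8 (H_out = 6.695) on hF = 6.468 gives T ≈ 351.5 K, at which ψ = 0.23.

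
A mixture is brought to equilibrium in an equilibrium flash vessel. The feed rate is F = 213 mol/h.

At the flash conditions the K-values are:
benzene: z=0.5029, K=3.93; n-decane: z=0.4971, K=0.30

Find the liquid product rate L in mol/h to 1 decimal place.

L = 96.1 mol/h

Material balance + equilibrium reduce to Σ zᵢ(Kᵢ−1)/(1+β(Kᵢ−1)) = 0.
g(0) = ΣzᵢKᵢ − 1 = 1.1255 and g(1) = 1 − Σzᵢ/Kᵢ = -0.7850, so a root lies in (0, 1).
Binary case is linear: z₁(K₁−1)(1+β(K₂−1)) + z₂(K₂−1)(1+β(K₁−1)) = 0
⇒ β = [z₁(K₁−1)+z₂(K₂−1)] / [−(K₁−1)(K₂−1)] = 1.12553/2.05100 = 0.5488
Then V = β·F = 0.5488·213 = 116.9 mol/h and L = F − V = 96.1 mol/h.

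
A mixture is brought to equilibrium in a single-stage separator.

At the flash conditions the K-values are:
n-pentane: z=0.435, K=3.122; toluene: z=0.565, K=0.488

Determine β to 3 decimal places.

β = 0.583

Newton–Raphson from β = 0.59:
  β = 0.590: g = -0.0046, g' = -0.690 → β = 0.583
Converged at β = 0.583.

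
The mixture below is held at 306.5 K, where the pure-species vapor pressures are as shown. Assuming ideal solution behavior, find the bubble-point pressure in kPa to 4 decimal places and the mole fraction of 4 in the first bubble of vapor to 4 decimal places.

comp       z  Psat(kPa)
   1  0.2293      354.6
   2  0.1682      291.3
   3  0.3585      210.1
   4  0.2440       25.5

Pbub = 211.8493 kPa, y_4 = 0.0294

At the bubble point ψ → 0, so ΣzᵢKᵢ = 1 with Kᵢ = Pᵢˢᵃᵗ/P ⇒ P = ΣzᵢPᵢˢᵃᵗ.
P = 0.2293·354.6 + 0.1682·291.3 + 0.3585·210.1 + 0.2440·25.5 = 211.8493 kPa
yᵢ = zᵢPᵢˢᵃᵗ/P ⇒ y_4 = 0.2440·25.5/211.8493 = 0.0294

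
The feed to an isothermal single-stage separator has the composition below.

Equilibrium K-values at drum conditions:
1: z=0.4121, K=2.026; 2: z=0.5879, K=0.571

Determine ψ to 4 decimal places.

Let ψ = V/F and solve Σ zᵢ(Kᵢ−1)/(1+ψ(Kᵢ−1)) = 0.
g(0) = ΣzᵢKᵢ − 1 = 0.1706 and g(1) = 1 − Σzᵢ/Kᵢ = -0.2330, so a root lies in (0, 1).
Binary case is linear: z₁(K₁−1)(1+ψ(K₂−1)) + z₂(K₂−1)(1+ψ(K₁−1)) = 0
⇒ ψ = [z₁(K₁−1)+z₂(K₂−1)] / [−(K₁−1)(K₂−1)] = 0.17061/0.44015 = 0.3876

ψ = 0.3876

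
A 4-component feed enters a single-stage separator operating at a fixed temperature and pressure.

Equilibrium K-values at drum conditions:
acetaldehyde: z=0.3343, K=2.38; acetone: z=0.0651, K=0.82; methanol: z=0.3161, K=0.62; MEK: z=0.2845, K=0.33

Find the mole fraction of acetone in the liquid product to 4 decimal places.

Let β = V/F and solve Σ zᵢ(Kᵢ−1)/(1+β(Kᵢ−1)) = 0.
Feasibility: ΣzᵢKᵢ = 1.1389, Σzᵢ/Kᵢ = 1.5918 — both > 1, two phases present.
Newton iteration, β⁰ = 0.5:
  β = 0.5000: g = -0.17483, g' = -0.5838 → β = 0.2005
  β = 0.2005: g = -0.00105, g' = -0.6168 → β = 0.1988
Converged at β = 0.1988.
Compositions from xᵢ = zᵢ/(1+β(Kᵢ−1)), yᵢ = Kᵢxᵢ:
  acetaldehyde: x = 0.2623, y = 0.6243
  acetone: x = 0.0675, y = 0.0554
  methanol: x = 0.3419, y = 0.2120
  MEK: x = 0.3282, y = 0.1083

x_acetone = 0.0675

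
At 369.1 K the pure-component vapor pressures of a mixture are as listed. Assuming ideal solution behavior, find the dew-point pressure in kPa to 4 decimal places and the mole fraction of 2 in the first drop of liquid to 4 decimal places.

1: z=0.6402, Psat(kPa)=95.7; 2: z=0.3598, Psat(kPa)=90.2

Pdew = 93.6455 kPa, x_2 = 0.3735

At the dew point ψ → 1, so Σzᵢ/Kᵢ = 1 with Kᵢ = Pᵢˢᵃᵗ/P ⇒ 1/P = Σzᵢ/Pᵢˢᵃᵗ.
1/P = 0.6402/95.7 + 0.3598/90.2 = 0.0106786 ⇒ P = 93.6455 kPa
xᵢ = zᵢP/Pᵢˢᵃᵗ ⇒ x_2 = 0.3598·93.6455/90.2 = 0.3735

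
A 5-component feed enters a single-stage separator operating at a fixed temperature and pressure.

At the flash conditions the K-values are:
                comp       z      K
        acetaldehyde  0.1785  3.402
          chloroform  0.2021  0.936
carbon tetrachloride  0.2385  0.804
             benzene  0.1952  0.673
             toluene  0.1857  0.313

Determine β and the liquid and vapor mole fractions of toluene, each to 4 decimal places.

β = 0.2191, x_toluene = 0.2186, y_toluene = 0.0684

Let β = V/F and solve Σ zᵢ(Kᵢ−1)/(1+β(Kᵢ−1)) = 0.
Feasibility: ΣzᵢKᵢ = 1.1777, Σzᵢ/Kᵢ = 1.4484 — both > 1, two phases present.
Newton–Raphson from β = 0.41:
  β = 0.4100: g = -0.09941, g' = -0.4708 → β = 0.1989
  β = 0.1989: g = 0.01238, g' = -0.6239 → β = 0.2187
  β = 0.2187: g = 0.00025, g' = -0.5991 → β = 0.2191
Converged at β = 0.2191.
Compositions from xᵢ = zᵢ/(1+β(Kᵢ−1)), yᵢ = Kᵢxᵢ:
  acetaldehyde: x = 0.1169, y = 0.3979
  chloroform: x = 0.2050, y = 0.1919
  carbon tetrachloride: x = 0.2492, y = 0.2004
  benzene: x = 0.2103, y = 0.1415
  toluene: x = 0.2186, y = 0.0684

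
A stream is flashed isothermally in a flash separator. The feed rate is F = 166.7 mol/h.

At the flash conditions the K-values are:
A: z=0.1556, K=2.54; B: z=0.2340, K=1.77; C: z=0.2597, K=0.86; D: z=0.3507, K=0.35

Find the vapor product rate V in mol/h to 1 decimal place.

Rachford–Rice: g(ψ) = Σ zᵢ(Kᵢ−1)/(1+ψ(Kᵢ−1)) = 0.
Feasibility: ΣzᵢKᵢ = 1.1555, Σzᵢ/Kᵢ = 1.4974 — both > 1, two phases present.
Newton iteration, ψ⁰ = 0.45:
  ψ = 0.4500: g = -0.08565, g' = -0.5071 → ψ = 0.2811
  ψ = 0.2811: g = -0.00141, g' = -0.5008 → ψ = 0.2783
Converged at ψ = 0.2783.
Then V = ψ·F = 0.2783·166.7 = 46.4 mol/h and L = F − V = 120.3 mol/h.

V = 46.4 mol/h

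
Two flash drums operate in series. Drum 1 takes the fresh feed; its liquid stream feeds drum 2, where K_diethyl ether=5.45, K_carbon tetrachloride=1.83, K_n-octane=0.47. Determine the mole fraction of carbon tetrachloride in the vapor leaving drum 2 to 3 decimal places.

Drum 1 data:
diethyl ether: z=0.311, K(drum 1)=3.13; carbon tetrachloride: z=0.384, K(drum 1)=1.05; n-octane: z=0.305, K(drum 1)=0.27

y_carbon tetrachloride (drum 2) = 0.447

Drum 1:
Material balance + equilibrium reduce to Σ zᵢ(Kᵢ−1)/(1+ψ₁(Kᵢ−1)) = 0.
g(0) = ΣzᵢKᵢ − 1 = 0.459 and g(1) = 1 − Σzᵢ/Kᵢ = -0.595, so a root lies in (0, 1).
Iterate (Newton) starting at ψ₁ = 0.5:
  ψ₁ = 0.500: g = -0.0111, g' = -0.735 → ψ₁ = 0.485
Converged at ψ₁ = 0.485.
Drum-1 compositions:
  diethyl ether: x = 0.153, y = 0.479
  carbon tetrachloride: x = 0.375, y = 0.394
  n-octane: x = 0.472, y = 0.127
Drum-2 feed = drum-1 liquid: z₂ = (0.1530, 0.3749, 0.4721).
Drum 2:
Rachford–Rice: g(ψ₂) = Σ zᵢ(Kᵢ−1)/(1+ψ₂(Kᵢ−1)) = 0.
g(0) = ΣzᵢKᵢ − 1 = 0.742 and g(1) = 1 − Σzᵢ/Kᵢ = -0.237, so a root lies in (0, 1).
Newton iteration, ψ₂⁰ = 0.5:
  ψ₂ = 0.500: g = 0.0906, g' = -0.666 → ψ₂ = 0.636
  ψ₂ = 0.636: g = 0.0039, g' = -0.619 → ψ₂ = 0.642
Converged at ψ₂ = 0.642.
  diethyl ether: x = 0.040, y = 0.216
  carbon tetrachloride: x = 0.245, y = 0.447
  n-octane: x = 0.716, y = 0.336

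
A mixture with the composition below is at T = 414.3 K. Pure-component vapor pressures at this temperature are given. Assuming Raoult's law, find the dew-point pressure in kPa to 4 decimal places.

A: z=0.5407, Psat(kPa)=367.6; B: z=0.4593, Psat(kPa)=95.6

At the dew point ψ → 1, so Σzᵢ/Kᵢ = 1 with Kᵢ = Pᵢˢᵃᵗ/P ⇒ 1/P = Σzᵢ/Pᵢˢᵃᵗ.
1/P = 0.5407/367.6 + 0.4593/95.6 = 0.0062753 ⇒ P = 159.3553 kPa

Pdew = 159.3553 kPa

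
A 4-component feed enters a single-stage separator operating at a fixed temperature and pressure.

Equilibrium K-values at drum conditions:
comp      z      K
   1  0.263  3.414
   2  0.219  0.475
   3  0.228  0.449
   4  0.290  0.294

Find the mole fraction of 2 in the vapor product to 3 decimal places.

y_2 = 0.112

Material balance + equilibrium reduce to Σ zᵢ(Kᵢ−1)/(1+V/F(Kᵢ−1)) = 0.
Feasibility: ΣzᵢKᵢ = 1.190, Σzᵢ/Kᵢ = 2.032 — both > 1, two phases present.
Newton iteration, V/F⁰ = 0.5:
  V/F = 0.500: g = -0.3581, g' = -0.903 → V/F = 0.103
  V/F = 0.103: g = 0.0324, g' = -1.295 → V/F = 0.128
  V/F = 0.128: g = 0.0010, g' = -1.217 → V/F = 0.129
Converged at V/F = 0.129.
Compositions from xᵢ = zᵢ/(1+V/F(Kᵢ−1)), yᵢ = Kᵢxᵢ:
  1: x = 0.200, y = 0.684
  2: x = 0.235, y = 0.112
  3: x = 0.245, y = 0.110
  4: x = 0.319, y = 0.094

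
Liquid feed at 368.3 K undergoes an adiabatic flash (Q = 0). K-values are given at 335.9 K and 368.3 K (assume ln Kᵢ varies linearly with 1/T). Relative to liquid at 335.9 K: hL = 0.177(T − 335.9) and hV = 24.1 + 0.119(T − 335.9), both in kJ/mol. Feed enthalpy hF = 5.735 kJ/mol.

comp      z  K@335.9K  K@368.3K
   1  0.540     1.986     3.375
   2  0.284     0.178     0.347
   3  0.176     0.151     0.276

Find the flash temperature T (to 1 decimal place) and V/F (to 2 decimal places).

T = 338.1 K, V/F = 0.22

Adiabatic flash: solve Rachford–Rice at each trial T, then check hF = ψ·hV(T) + (1−ψ)·hL(T).
  T = 335.9 K: K = (1.986, 0.178, 0.151), RR gives ψ = 0.182, H_out = 4.392 kJ/mol
  T = 368.3 K: K = (3.375, 0.347, 0.276), RR gives ψ = 0.599, H_out = 19.041 kJ/mol
  T = 352.1 K: K = (2.621, 0.252, 0.207), RR gives ψ = 0.422, H_out = 12.636 kJ/mol
  T = 344.0 K: K = (2.289, 0.213, 0.177), RR gives ψ = 0.317, H_out = 8.934 kJ/mol
  T = 339.9 K: K = (2.132, 0.195, 0.164), RR gives ψ = 0.254, H_out = 6.779 kJ/mol
  T = 337.9 K: K = (2.058, 0.186, 0.157), RR gives ψ = 0.220, H_out = 5.627 kJ/mol
Linear interpolation between T = 337.9 (H_out = 5.627) and T = 339.9 (H_out = 6.779) on hF = 5.735 gives T ≈ 338.1 K, at which ψ = 0.22.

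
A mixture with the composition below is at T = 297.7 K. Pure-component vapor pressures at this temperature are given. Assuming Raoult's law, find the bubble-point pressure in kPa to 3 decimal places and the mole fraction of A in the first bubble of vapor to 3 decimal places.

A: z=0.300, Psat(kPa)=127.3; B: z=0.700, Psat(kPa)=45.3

At the bubble point ψ → 0, so ΣzᵢKᵢ = 1 with Kᵢ = Pᵢˢᵃᵗ/P ⇒ P = ΣzᵢPᵢˢᵃᵗ.
P = 0.300·127.3 + 0.700·45.3 = 69.900 kPa
yᵢ = zᵢPᵢˢᵃᵗ/P ⇒ y_A = 0.300·127.3/69.900 = 0.546

Pbub = 69.900 kPa, y_A = 0.546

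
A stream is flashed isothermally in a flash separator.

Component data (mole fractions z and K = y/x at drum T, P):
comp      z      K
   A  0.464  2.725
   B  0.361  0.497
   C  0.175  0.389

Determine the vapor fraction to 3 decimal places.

Material balance + equilibrium reduce to Σ zᵢ(Kᵢ−1)/(1+ψ(Kᵢ−1)) = 0.
Feasibility: ΣzᵢKᵢ = 1.512, Σzᵢ/Kᵢ = 1.347 — both > 1, two phases present.
Newton iteration, ψ⁰ = 0.5:
  ψ = 0.500: g = 0.0332, g' = -0.696 → ψ = 0.548
Converged at ψ = 0.548.

ψ = 0.548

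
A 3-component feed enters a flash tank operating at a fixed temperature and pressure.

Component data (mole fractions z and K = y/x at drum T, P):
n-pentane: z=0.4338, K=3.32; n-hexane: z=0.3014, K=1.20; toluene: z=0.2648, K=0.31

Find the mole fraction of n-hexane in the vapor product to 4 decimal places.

y_n-hexane = 0.3120

Material balance + equilibrium reduce to Σ zᵢ(Kᵢ−1)/(1+ψ(Kᵢ−1)) = 0.
Check two-phase: ΣzᵢKᵢ = 1.8840 > 1 and Σzᵢ/Kᵢ = 1.2360 > 1, so g(0) = 0.8840 > 0 and g(1) = -0.2360 < 0.
Newton iteration, ψ⁰ = 0.5:
  ψ = 0.5000: g = 0.24178, g' = -0.8043 → ψ = 0.8006
  ψ = 0.8006: g = -0.00407, g' = -0.9243 → ψ = 0.7962
Converged at ψ = 0.7962.
Compositions from xᵢ = zᵢ/(1+ψ(Kᵢ−1)), yᵢ = Kᵢxᵢ:
  n-pentane: x = 0.1524, y = 0.5058
  n-hexane: x = 0.2600, y = 0.3120
  toluene: x = 0.5876, y = 0.1822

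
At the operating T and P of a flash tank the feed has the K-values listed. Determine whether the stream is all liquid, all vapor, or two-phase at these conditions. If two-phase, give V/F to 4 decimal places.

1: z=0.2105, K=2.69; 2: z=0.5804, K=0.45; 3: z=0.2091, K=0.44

all liquid

ΣzᵢKᵢ = 0.9194; Σzᵢ/Kᵢ = 1.8433.
Since ΣzᵢKᵢ < 1 the mixture is below its bubble point — single liquid phase.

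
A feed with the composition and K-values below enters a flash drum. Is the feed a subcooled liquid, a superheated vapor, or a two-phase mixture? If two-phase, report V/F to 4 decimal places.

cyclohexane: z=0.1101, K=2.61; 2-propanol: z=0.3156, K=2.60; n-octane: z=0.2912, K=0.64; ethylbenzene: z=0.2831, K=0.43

two-phase, V/F = 0.5444

ΣzᵢKᵢ = 1.4160; Σzᵢ/Kᵢ = 1.2769.
Both exceed 1, so a two-phase solution exists.
Newton iteration, ψ⁰ = 0.67:
  ψ = 0.6700: g = -0.07024, g' = -0.5605 → ψ = 0.5447
  ψ = 0.5447: g = -0.00017, g' = -0.5635 → ψ = 0.5444
Converged at ψ = 0.5444.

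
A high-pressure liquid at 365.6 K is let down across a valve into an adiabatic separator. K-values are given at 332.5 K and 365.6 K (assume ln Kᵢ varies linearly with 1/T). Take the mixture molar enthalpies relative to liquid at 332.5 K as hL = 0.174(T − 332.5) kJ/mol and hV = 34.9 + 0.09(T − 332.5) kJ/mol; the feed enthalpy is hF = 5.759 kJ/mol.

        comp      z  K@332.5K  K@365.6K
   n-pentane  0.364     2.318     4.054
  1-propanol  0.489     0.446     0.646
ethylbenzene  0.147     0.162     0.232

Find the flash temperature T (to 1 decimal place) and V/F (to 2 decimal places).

T = 335.1 K, V/F = 0.15

Adiabatic flash: solve Rachford–Rice at each trial T, then check hF = ψ·hV(T) + (1−ψ)·hL(T).
  T = 332.5 K: K = (2.318, 0.446, 0.162), RR gives ψ = 0.103, H_out = 3.607 kJ/mol
  T = 365.6 K: K = (4.054, 0.646, 0.232), RR gives ψ = 0.555, H_out = 23.597 kJ/mol
  T = 349.1 K: K = (3.109, 0.542, 0.196), RR gives ψ = 0.362, H_out = 15.013 kJ/mol
  T = 340.8 K: K = (2.694, 0.493, 0.178), RR gives ψ = 0.247, H_out = 9.878 kJ/mol
  T = 336.6 K: K = (2.499, 0.469, 0.170), RR gives ψ = 0.179, H_out = 6.893 kJ/mol
  T = 334.6 K: K = (2.410, 0.458, 0.166), RR gives ψ = 0.143, H_out = 5.344 kJ/mol
Linear interpolation between T = 334.6 (H_out = 5.344) and T = 336.6 (H_out = 6.893) on hF = 5.759 gives T ≈ 335.1 K, at which ψ = 0.15.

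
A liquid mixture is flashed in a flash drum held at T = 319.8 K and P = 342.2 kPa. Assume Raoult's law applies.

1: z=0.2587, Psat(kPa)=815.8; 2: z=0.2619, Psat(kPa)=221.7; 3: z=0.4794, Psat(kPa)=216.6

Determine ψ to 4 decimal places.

Raoult's law: Kᵢ = Pᵢˢᵃᵗ/P = Pᵢˢᵃᵗ/342.2.
  K_1 = 815.8/342.2 = 2.383986, K_2 = 221.7/342.2 = 0.647867, K_3 = 216.6/342.2 = 0.632963
Let ψ = V/F and solve Σ zᵢ(Kᵢ−1)/(1+ψ(Kᵢ−1)) = 0.
Check two-phase: ΣzᵢKᵢ = 1.0899 > 1 and Σzᵢ/Kᵢ = 1.2702 > 1, so g(0) = 0.0899 > 0 and g(1) = -0.2702 < 0.
Iterate (Newton) starting at ψ = 0.5:
  ψ = 0.5000: g = -0.11583, g' = -0.3178 → ψ = 0.1355
  ψ = 0.1355: g = 0.01948, g' = -0.4587 → ψ = 0.1780
  ψ = 0.1780: g = 0.00063, g' = -0.4299 → ψ = 0.1794
Converged at ψ = 0.1794.

ψ = 0.1794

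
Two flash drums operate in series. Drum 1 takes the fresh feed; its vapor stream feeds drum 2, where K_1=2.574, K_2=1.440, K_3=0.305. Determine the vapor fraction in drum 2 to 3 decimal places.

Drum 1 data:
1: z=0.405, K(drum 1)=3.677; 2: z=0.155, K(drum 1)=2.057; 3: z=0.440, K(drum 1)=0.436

Drum 1:
Newton iteration, ψ₁⁰ = 0.5:
  ψ₁ = 0.500: g = 0.2252, g' = -0.876 → ψ₁ = 0.757
  ψ₁ = 0.757: g = 0.0162, g' = -0.797 → ψ₁ = 0.777
Converged at ψ₁ = 0.777.
Drum-1 compositions:
  1: x = 0.131, y = 0.483
  2: x = 0.085, y = 0.175
  3: x = 0.783, y = 0.342
Drum-2 feed = drum-1 vapor: z₂ = (0.4834, 0.1750, 0.3416).
Drum 2:
Material balance + equilibrium reduce to Σ zᵢ(Kᵢ−1)/(1+ψ₂(Kᵢ−1)) = 0.
g(0) = ΣzᵢKᵢ − 1 = 0.600 and g(1) = 1 − Σzᵢ/Kᵢ = -0.429, so a root lies in (0, 1).
Newton–Raphson from ψ₂ = 0.39:
  ψ₂ = 0.390: g = 0.2115, g' = -0.795 → ψ₂ = 0.656
  ψ₂ = 0.656: g = -0.0023, g' = -0.868 → ψ₂ = 0.653
Converged at ψ₂ = 0.653.
  1: x = 0.238, y = 0.613
  2: x = 0.136, y = 0.196
  3: x = 0.626, y = 0.191

V/F (drum 2) = 0.653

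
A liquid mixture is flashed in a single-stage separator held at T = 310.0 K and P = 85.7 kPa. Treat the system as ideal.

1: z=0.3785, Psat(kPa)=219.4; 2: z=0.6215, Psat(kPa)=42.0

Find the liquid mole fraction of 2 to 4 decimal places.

x_2 = 0.7537

Raoult's law: Kᵢ = Pᵢˢᵃᵗ/P = Pᵢˢᵃᵗ/85.7.
  K_1 = 219.4/85.7 = 2.560093, K_2 = 42.0/85.7 = 0.490082
Rachford–Rice: g(V/F) = Σ zᵢ(Kᵢ−1)/(1+V/F(Kᵢ−1)) = 0.
g(0) = ΣzᵢKᵢ − 1 = 0.2736 and g(1) = 1 − Σzᵢ/Kᵢ = -0.4160, so a root lies in (0, 1).
Binary case is linear: z₁(K₁−1)(1+V/F(K₂−1)) + z₂(K₂−1)(1+V/F(K₁−1)) = 0
⇒ V/F = [z₁(K₁−1)+z₂(K₂−1)] / [−(K₁−1)(K₂−1)] = 0.27358/0.79552 = 0.3439
Compositions from xᵢ = zᵢ/(1+V/F(Kᵢ−1)), yᵢ = Kᵢxᵢ:
  1: x = 0.2463, y = 0.6306
  2: x = 0.7537, y = 0.3694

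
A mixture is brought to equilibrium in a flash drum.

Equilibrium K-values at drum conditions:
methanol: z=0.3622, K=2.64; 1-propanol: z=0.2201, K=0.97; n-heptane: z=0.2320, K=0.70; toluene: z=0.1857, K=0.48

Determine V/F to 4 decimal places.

Material balance + equilibrium reduce to Σ zᵢ(Kᵢ−1)/(1+V/F(Kᵢ−1)) = 0.
Feasibility: ΣzᵢKᵢ = 1.4212, Σzᵢ/Kᵢ = 1.0824 — both > 1, two phases present.
Newton iteration, V/F⁰ = 0.68:
  V/F = 0.6800: g = 0.03726, g' = -0.3711 → V/F = 0.7804
  V/F = 0.7804: g = 0.00039, g' = -0.3654 → V/F = 0.7815
Converged at V/F = 0.7815.

V/F = 0.7815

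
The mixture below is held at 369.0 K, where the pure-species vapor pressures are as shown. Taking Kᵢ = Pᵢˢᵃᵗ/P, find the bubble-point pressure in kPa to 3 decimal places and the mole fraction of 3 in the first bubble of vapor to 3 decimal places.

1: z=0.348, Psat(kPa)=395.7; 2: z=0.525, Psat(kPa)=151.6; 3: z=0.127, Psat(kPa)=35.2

At the bubble point ψ → 0, so ΣzᵢKᵢ = 1 with Kᵢ = Pᵢˢᵃᵗ/P ⇒ P = ΣzᵢPᵢˢᵃᵗ.
P = 0.348·395.7 + 0.525·151.6 + 0.127·35.2 = 221.764 kPa
yᵢ = zᵢPᵢˢᵃᵗ/P ⇒ y_3 = 0.127·35.2/221.764 = 0.020

Pbub = 221.764 kPa, y_3 = 0.020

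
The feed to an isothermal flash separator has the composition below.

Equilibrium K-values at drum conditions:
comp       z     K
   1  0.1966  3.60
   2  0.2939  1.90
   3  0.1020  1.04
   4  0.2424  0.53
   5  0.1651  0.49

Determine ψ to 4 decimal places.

Material balance + equilibrium reduce to Σ zᵢ(Kᵢ−1)/(1+ψ(Kᵢ−1)) = 0.
Check two-phase: ΣzᵢKᵢ = 1.5816 > 1 and Σzᵢ/Kᵢ = 1.1017 > 1, so g(0) = 0.5816 > 0 and g(1) = -0.1017 < 0.
Iterate (Newton) starting at ψ = 0.33:
  ψ = 0.3300: g = 0.24700, g' = -0.6637 → ψ = 0.7021
  ψ = 0.7021: g = 0.04575, g' = -0.4795 → ψ = 0.7975
  ψ = 0.7975: g = 0.00008, g' = -0.4805 → ψ = 0.7977
Converged at ψ = 0.7977.

ψ = 0.7977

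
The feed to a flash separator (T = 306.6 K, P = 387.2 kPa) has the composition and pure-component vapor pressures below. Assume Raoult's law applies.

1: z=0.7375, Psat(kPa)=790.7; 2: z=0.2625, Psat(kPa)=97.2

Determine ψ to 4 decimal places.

Raoult's law: Kᵢ = Pᵢˢᵃᵗ/P = Pᵢˢᵃᵗ/387.2.
  K_1 = 790.7/387.2 = 2.042097, K_2 = 97.2/387.2 = 0.251033
Rachford–Rice: g(ψ) = Σ zᵢ(Kᵢ−1)/(1+ψ(Kᵢ−1)) = 0.
g(0) = ΣzᵢKᵢ − 1 = 0.5719 and g(1) = 1 − Σzᵢ/Kᵢ = -0.4068, so a root lies in (0, 1).
Binary case is linear: z₁(K₁−1)(1+ψ(K₂−1)) + z₂(K₂−1)(1+ψ(K₁−1)) = 0
⇒ ψ = [z₁(K₁−1)+z₂(K₂−1)] / [−(K₁−1)(K₂−1)] = 0.57194/0.78050 = 0.7328

ψ = 0.7328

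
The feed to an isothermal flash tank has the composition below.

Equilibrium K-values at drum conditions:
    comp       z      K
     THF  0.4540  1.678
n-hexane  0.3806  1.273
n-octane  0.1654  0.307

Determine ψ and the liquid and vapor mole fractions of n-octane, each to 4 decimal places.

Let ψ = V/F and solve Σ zᵢ(Kᵢ−1)/(1+ψ(Kᵢ−1)) = 0.
Feasibility: ΣzᵢKᵢ = 1.2971, Σzᵢ/Kᵢ = 1.1083 — both > 1, two phases present.
Newton–Raphson from ψ = 0.43:
  ψ = 0.4300: g = 0.16804, g' = -0.3090 → ψ = 0.9738
  ψ = 0.9738: g = -0.08503, g' = -0.8447 → ψ = 0.8731
  ψ = 0.8731: g = -0.01299, g' = -0.6102 → ψ = 0.8518
  ψ = 0.8518: g = -0.00037, g' = -0.5758 → ψ = 0.8512
Converged at ψ = 0.8512.
Compositions from xᵢ = zᵢ/(1+ψ(Kᵢ−1)), yᵢ = Kᵢxᵢ:
  THF: x = 0.2879, y = 0.4830
  n-hexane: x = 0.3088, y = 0.3931
  n-octane: x = 0.4033, y = 0.1238

ψ = 0.8512, x_n-octane = 0.4033, y_n-octane = 0.1238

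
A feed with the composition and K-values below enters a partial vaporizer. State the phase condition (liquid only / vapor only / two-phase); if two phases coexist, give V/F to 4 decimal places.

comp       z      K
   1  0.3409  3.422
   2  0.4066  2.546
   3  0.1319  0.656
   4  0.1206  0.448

vapor only

ΣzᵢKᵢ = 2.3423; Σzᵢ/Kᵢ = 0.7296.
Since Σzᵢ/Kᵢ < 1 the mixture is above its dew point — single vapor phase.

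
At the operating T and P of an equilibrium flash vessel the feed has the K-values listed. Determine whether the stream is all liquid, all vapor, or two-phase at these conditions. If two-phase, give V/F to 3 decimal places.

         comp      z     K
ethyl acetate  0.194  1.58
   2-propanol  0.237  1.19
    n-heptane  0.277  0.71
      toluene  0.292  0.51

all liquid

ΣzᵢKᵢ = 0.934; Σzᵢ/Kᵢ = 1.285.
Since ΣzᵢKᵢ < 1 the mixture is below its bubble point — single liquid phase.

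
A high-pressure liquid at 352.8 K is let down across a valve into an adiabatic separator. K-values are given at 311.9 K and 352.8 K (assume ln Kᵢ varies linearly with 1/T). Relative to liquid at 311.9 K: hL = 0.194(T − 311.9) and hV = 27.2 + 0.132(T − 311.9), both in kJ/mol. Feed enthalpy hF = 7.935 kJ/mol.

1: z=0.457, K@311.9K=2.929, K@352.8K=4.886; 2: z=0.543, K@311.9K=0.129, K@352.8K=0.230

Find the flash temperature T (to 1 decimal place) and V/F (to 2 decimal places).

Adiabatic flash: solve Rachford–Rice at each trial T, then check hF = ψ·hV(T) + (1−ψ)·hL(T).
  T = 311.9 K: K = (2.929, 0.129), RR gives ψ = 0.243, H_out = 6.615 kJ/mol
  T = 352.8 K: K = (4.886, 0.230), RR gives ψ = 0.454, H_out = 19.127 kJ/mol
  T = 332.4 K: K = (3.845, 0.175), RR gives ψ = 0.363, H_out = 13.400 kJ/mol
  T = 322.1 K: K = (3.368, 0.151), RR gives ψ = 0.309, H_out = 10.190 kJ/mol
  T = 317.0 K: K = (3.145, 0.140), RR gives ψ = 0.278, H_out = 8.465 kJ/mol
  T = 314.4 K: K = (3.034, 0.134), RR gives ψ = 0.261, H_out = 7.539 kJ/mol
  T = 315.7 K: K = (3.089, 0.137), RR gives ψ = 0.270, H_out = 8.006 kJ/mol
Linear interpolation between T = 314.4 (H_out = 7.539) and T = 315.7 (H_out = 8.006) on hF = 7.935 gives T ≈ 315.5 K, at which ψ = 0.27.

T = 315.5 K, V/F = 0.27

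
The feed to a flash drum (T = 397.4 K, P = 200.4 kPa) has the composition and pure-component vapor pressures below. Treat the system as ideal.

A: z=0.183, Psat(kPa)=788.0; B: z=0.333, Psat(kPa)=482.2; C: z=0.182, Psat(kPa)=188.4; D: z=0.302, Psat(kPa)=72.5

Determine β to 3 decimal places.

Raoult's law: Kᵢ = Pᵢˢᵃᵗ/P = Pᵢˢᵃᵗ/200.4.
  K_A = 788.0/200.4 = 3.93214, K_B = 482.2/200.4 = 2.40619, K_C = 188.4/200.4 = 0.94012, K_D = 72.5/200.4 = 0.36178
Material balance + equilibrium reduce to Σ zᵢ(Kᵢ−1)/(1+β(Kᵢ−1)) = 0.
Check two-phase: ΣzᵢKᵢ = 1.801 > 1 and Σzᵢ/Kᵢ = 1.213 > 1, so g(0) = 0.801 > 0 and g(1) = -0.213 < 0.
Newton–Raphson from β = 0.5:
  β = 0.500: g = 0.1982, g' = -0.752 → β = 0.764
  β = 0.764: g = 0.0040, g' = -0.772 → β = 0.769
Converged at β = 0.769.

β = 0.769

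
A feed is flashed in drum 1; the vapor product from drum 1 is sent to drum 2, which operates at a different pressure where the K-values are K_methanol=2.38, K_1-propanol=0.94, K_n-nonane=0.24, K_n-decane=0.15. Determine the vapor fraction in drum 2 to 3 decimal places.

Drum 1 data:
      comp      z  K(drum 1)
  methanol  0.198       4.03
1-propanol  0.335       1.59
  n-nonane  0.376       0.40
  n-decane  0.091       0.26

Drum 1:
Material balance + equilibrium reduce to Σ zᵢ(Kᵢ−1)/(1+ψ₁(Kᵢ−1)) = 0.
Feasibility: ΣzᵢKᵢ = 1.505, Σzᵢ/Kᵢ = 1.550 — both > 1, two phases present.
Newton–Raphson from ψ₁ = 0.45:
  ψ₁ = 0.450: g = 0.0000, g' = -0.764 → ψ₁ = 0.450
Converged at ψ₁ = 0.450.
Drum-1 compositions:
  methanol: x = 0.084, y = 0.338
  1-propanol: x = 0.265, y = 0.421
  n-nonane: x = 0.515, y = 0.206
  n-decane: x = 0.136, y = 0.035
Drum-2 feed = drum-1 vapor: z₂ = (0.3376, 0.4209, 0.2060, 0.0355).
Drum 2:
Material balance + equilibrium reduce to Σ zᵢ(Kᵢ−1)/(1+ψ₂(Kᵢ−1)) = 0.
g(0) = ΣzᵢKᵢ − 1 = 0.254 and g(1) = 1 − Σzᵢ/Kᵢ = -0.685, so a root lies in (0, 1).
Newton iteration, ψ₂⁰ = 0.5:
  ψ₂ = 0.500: g = -0.0554, g' = -0.614 → ψ₂ = 0.410
  ψ₂ = 0.410: g = -0.0020, g' = -0.575 → ψ₂ = 0.406
Converged at ψ₂ = 0.406.
  methanol: x = 0.216, y = 0.515
  1-propanol: x = 0.431, y = 0.406
  n-nonane: x = 0.298, y = 0.072
  n-decane: x = 0.054, y = 0.008

V/F (drum 2) = 0.406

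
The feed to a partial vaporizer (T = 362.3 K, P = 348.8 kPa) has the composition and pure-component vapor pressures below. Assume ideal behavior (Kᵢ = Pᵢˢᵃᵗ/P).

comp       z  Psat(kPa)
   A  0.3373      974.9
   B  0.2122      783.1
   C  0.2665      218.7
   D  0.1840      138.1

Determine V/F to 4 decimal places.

V/F = 0.8403

Raoult's law: Kᵢ = Pᵢˢᵃᵗ/P = Pᵢˢᵃᵗ/348.8.
  K_A = 974.9/348.8 = 2.795011, K_B = 783.1/348.8 = 2.245126, K_C = 218.7/348.8 = 0.627007, K_D = 138.1/348.8 = 0.395929
Material balance + equilibrium reduce to Σ zᵢ(Kᵢ−1)/(1+V/F(Kᵢ−1)) = 0.
Feasibility: ΣzᵢKᵢ = 1.6591, Σzᵢ/Kᵢ = 1.1050 — both > 1, two phases present.
Iterate (Newton) starting at V/F = 0.5:
  V/F = 0.5000: g = 0.20048, g' = -0.6207 → V/F = 0.8230
  V/F = 0.8230: g = 0.01042, g' = -0.6001 → V/F = 0.8404
  V/F = 0.8404: g = -0.00006, g' = -0.6069 → V/F = 0.8403
Converged at V/F = 0.8403.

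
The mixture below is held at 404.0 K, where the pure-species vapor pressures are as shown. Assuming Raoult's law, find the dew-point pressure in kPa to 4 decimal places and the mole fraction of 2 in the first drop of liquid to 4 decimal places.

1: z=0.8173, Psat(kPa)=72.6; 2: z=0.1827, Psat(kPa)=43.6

Pdew = 64.7335 kPa, x_2 = 0.2713

At the dew point ψ → 1, so Σzᵢ/Kᵢ = 1 with Kᵢ = Pᵢˢᵃᵗ/P ⇒ 1/P = Σzᵢ/Pᵢˢᵃᵗ.
1/P = 0.8173/72.6 + 0.1827/43.6 = 0.0154479 ⇒ P = 64.7335 kPa
xᵢ = zᵢP/Pᵢˢᵃᵗ ⇒ x_2 = 0.1827·64.7335/43.6 = 0.2713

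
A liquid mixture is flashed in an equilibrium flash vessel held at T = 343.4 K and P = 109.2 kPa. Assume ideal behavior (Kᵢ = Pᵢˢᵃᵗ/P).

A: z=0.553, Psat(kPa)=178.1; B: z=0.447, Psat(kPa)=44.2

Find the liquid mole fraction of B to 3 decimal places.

Raoult's law: Kᵢ = Pᵢˢᵃᵗ/P = Pᵢˢᵃᵗ/109.2.
  K_A = 178.1/109.2 = 1.63095, K_B = 44.2/109.2 = 0.40476
Rachford–Rice: g(ψ) = Σ zᵢ(Kᵢ−1)/(1+ψ(Kᵢ−1)) = 0.
g(0) = ΣzᵢKᵢ − 1 = 0.083 and g(1) = 1 − Σzᵢ/Kᵢ = -0.443, so a root lies in (0, 1).
Binary case is linear: z₁(K₁−1)(1+ψ(K₂−1)) + z₂(K₂−1)(1+ψ(K₁−1)) = 0
⇒ ψ = [z₁(K₁−1)+z₂(K₂−1)] / [−(K₁−1)(K₂−1)] = 0.0828/0.3756 = 0.221
Compositions from xᵢ = zᵢ/(1+ψ(Kᵢ−1)), yᵢ = Kᵢxᵢ:
  A: x = 0.485, y = 0.792
  B: x = 0.515, y = 0.208

x_B = 0.515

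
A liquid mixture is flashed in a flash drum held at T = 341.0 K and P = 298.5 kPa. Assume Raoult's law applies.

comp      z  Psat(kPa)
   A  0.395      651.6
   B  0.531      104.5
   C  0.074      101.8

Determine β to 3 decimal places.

Raoult's law: Kᵢ = Pᵢˢᵃᵗ/P = Pᵢˢᵃᵗ/298.5.
  K_A = 651.6/298.5 = 2.18291, K_B = 104.5/298.5 = 0.35008, K_C = 101.8/298.5 = 0.34104
Let β = V/F and solve Σ zᵢ(Kᵢ−1)/(1+β(Kᵢ−1)) = 0.
g(0) = ΣzᵢKᵢ − 1 = 0.073 and g(1) = 1 − Σzᵢ/Kᵢ = -0.915, so a root lies in (0, 1).
Newton–Raphson from β = 0.5:
  β = 0.500: g = -0.2904, g' = -0.782 → β = 0.129
  β = 0.129: g = -0.0243, g' = -0.722 → β = 0.095
Converged at β = 0.095.

β = 0.095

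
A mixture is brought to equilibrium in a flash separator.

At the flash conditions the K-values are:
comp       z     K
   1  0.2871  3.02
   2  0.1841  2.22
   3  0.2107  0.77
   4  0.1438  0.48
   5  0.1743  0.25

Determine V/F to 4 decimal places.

Rachford–Rice: g(V/F) = Σ zᵢ(Kᵢ−1)/(1+V/F(Kᵢ−1)) = 0.
Feasibility: ΣzᵢKᵢ = 1.5506, Σzᵢ/Kᵢ = 1.4484 — both > 1, two phases present.
Iterate (Newton) starting at V/F = 0.6:
  V/F = 0.6000: g = -0.01073, g' = -0.7520 → V/F = 0.5857
Converged at V/F = 0.5857.

V/F = 0.5857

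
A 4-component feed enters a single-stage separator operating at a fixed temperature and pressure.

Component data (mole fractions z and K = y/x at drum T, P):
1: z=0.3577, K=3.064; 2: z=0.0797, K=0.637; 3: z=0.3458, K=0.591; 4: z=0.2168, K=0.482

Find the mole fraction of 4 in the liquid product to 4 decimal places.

Material balance + equilibrium reduce to Σ zᵢ(Kᵢ−1)/(1+ψ(Kᵢ−1)) = 0.
Check two-phase: ΣzᵢKᵢ = 1.4556 > 1 and Σzᵢ/Kᵢ = 1.2768 > 1, so g(0) = 0.4556 > 0 and g(1) = -0.2768 < 0.
Newton–Raphson from ψ = 0.5:
  ψ = 0.5000: g = -0.00136, g' = -0.5821 → ψ = 0.4977
Converged at ψ = 0.4977.
Compositions from xᵢ = zᵢ/(1+ψ(Kᵢ−1)), yᵢ = Kᵢxᵢ:
  1: x = 0.1765, y = 0.5406
  2: x = 0.0973, y = 0.0620
  3: x = 0.4342, y = 0.2566
  4: x = 0.2921, y = 0.1408

x_4 = 0.2921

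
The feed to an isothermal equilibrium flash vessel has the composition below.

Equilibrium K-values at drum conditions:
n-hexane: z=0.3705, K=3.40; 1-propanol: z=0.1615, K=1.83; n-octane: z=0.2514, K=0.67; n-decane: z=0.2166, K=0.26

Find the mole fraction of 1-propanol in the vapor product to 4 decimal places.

y_1-propanol = 0.1896

Rachford–Rice: g(β) = Σ zᵢ(Kᵢ−1)/(1+β(Kᵢ−1)) = 0.
Feasibility: ΣzᵢKᵢ = 1.7800, Σzᵢ/Kᵢ = 1.4055 — both > 1, two phases present.
Newton–Raphson from β = 0.5:
  β = 0.5000: g = 0.14514, g' = -0.8346 → β = 0.6739
  β = 0.6739: g = -0.00072, g' = -0.8745 → β = 0.6731
Converged at β = 0.6731.
Compositions from xᵢ = zᵢ/(1+β(Kᵢ−1)), yᵢ = Kᵢxᵢ:
  n-hexane: x = 0.1417, y = 0.4817
  1-propanol: x = 0.1036, y = 0.1896
  n-octane: x = 0.3232, y = 0.2165
  n-decane: x = 0.4315, y = 0.1122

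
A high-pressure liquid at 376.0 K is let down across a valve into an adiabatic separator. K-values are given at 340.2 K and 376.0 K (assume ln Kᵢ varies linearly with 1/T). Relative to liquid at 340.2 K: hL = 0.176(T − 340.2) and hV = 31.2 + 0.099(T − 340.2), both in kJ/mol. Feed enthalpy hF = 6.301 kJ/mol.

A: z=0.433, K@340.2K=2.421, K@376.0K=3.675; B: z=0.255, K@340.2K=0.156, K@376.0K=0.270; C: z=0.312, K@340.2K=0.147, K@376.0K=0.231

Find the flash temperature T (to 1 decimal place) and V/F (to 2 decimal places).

Adiabatic flash: solve Rachford–Rice at each trial T, then check hF = ψ·hV(T) + (1−ψ)·hL(T).
  T = 340.2 K: K = (2.421, 0.156, 0.147), RR gives ψ = 0.111, H_out = 3.464 kJ/mol
  T = 376.0 K: K = (3.675, 0.270, 0.231), RR gives ψ = 0.364, H_out = 16.657 kJ/mol
  T = 358.1 K: K = (3.014, 0.208, 0.186), RR gives ψ = 0.257, H_out = 10.818 kJ/mol
  T = 349.1 K: K = (2.707, 0.181, 0.166), RR gives ψ = 0.191, H_out = 7.400 kJ/mol
  T = 344.6 K: K = (2.560, 0.168, 0.156), RR gives ψ = 0.153, H_out = 5.496 kJ/mol
  T = 346.9 K: K = (2.635, 0.174, 0.161), RR gives ψ = 0.173, H_out = 6.489 kJ/mol
Linear interpolation between T = 344.6 (H_out = 5.496) and T = 346.9 (H_out = 6.489) on hF = 6.301 gives T ≈ 346.5 K, at which ψ = 0.17.

T = 346.5 K, V/F = 0.17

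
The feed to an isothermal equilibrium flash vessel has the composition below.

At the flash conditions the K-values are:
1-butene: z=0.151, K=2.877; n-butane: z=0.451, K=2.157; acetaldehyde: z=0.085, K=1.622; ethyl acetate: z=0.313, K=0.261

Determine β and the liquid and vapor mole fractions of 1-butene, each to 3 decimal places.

Rachford–Rice: g(β) = Σ zᵢ(Kᵢ−1)/(1+β(Kᵢ−1)) = 0.
Feasibility: ΣzᵢKᵢ = 1.627, Σzᵢ/Kᵢ = 1.513 — both > 1, two phases present.
Newton iteration, β⁰ = 0.5:
  β = 0.500: g = 0.1502, g' = -0.833 → β = 0.680
  β = 0.680: g = -0.0116, g' = -0.999 → β = 0.669
Converged at β = 0.669.
Compositions from xᵢ = zᵢ/(1+β(Kᵢ−1)), yᵢ = Kᵢxᵢ:
  1-butene: x = 0.067, y = 0.193
  n-butane: x = 0.254, y = 0.548
  acetaldehyde: x = 0.060, y = 0.097
  ethyl acetate: x = 0.619, y = 0.161

β = 0.669, x_1-butene = 0.067, y_1-butene = 0.193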